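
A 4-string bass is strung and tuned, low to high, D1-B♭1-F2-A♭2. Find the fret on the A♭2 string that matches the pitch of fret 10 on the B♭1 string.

0

Fret 10 on B♭1 is MIDI 34 + 10 = 44 (A♭2). On the A♭2 string (open MIDI 44), that pitch is 44 − 44 = fret 0.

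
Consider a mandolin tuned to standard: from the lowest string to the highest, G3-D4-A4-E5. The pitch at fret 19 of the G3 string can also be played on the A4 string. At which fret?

Fret 19 on G3 is MIDI 55 + 19 = 74 (D5). On the A4 string (open MIDI 69), that pitch is 74 − 69 = fret 5.

5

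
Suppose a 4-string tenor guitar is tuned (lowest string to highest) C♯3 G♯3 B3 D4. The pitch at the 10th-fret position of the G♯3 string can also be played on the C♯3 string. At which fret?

Fret 10 on G♯3 is MIDI 56 + 10 = 66 (F♯4). On the C♯3 string (open MIDI 49), that pitch is 66 − 49 = fret 17.

17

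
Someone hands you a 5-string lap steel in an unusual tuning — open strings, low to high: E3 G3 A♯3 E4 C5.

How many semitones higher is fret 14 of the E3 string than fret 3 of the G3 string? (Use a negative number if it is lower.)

8 semitones

E3 at fret 14 → F♯4 (MIDI 66); G3 at fret 3 → A♯3 (MIDI 58).
66 − 58 = 8, so the two pitches are 8 semitones apart.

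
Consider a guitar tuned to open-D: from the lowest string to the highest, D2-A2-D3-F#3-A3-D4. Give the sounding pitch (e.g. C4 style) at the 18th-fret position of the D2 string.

G#3

The open D2 string plus 18 semitones: D–D#–E–F–…–F#–G–G#.
The walk passes from B into C once, so the octave number goes from 2 to 3.
(Equivalently spelled Ab3.)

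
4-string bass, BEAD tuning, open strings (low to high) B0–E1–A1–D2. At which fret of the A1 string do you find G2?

G2 is 10 semitones above the open A1 (A–A#–B–C–…–F–F#–G), so it sits at fret 10.

10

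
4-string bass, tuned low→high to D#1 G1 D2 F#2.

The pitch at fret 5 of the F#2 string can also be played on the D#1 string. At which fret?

20

F#2 at fret 5 is F#2 + 5 semitones = B2.
The open D#1 string is 15 semitones below the open F#2, so the same pitch on the D#1 string lies at fret 5 + 15 = 20.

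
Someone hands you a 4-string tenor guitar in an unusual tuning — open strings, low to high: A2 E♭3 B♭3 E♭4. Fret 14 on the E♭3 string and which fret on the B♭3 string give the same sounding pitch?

7

E♭3 at fret 14 is E♭3 + 14 semitones = F4.
The open B♭3 string is 7 semitones above the open E♭3, so the same pitch on the B♭3 string lies at fret 14 − 7 = 7.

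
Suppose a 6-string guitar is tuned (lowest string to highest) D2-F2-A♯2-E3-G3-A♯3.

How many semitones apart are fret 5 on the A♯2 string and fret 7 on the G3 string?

11 semitones

A♯2 at fret 5 → D♯3 (MIDI 51); G3 at fret 7 → D4 (MIDI 62).
51 − 62 = -11, so the two pitches are 11 semitones apart, with D4 the higher.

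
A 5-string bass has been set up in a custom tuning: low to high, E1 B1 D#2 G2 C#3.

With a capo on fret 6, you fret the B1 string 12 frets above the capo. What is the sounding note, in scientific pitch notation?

F3

The capo raises the open B1 by 6 semitones to F2; fretting 12 more gives B1 + 6 + 12 = B1 + 18 semitones = F3.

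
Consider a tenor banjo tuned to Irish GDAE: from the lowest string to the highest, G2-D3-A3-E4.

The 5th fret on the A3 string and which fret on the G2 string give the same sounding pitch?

A3 at fret 5 is A3 + 5 semitones = D4.
The open G2 string is 14 semitones below the open A3, so the same pitch on the G2 string lies at fret 5 + 14 = 19.

19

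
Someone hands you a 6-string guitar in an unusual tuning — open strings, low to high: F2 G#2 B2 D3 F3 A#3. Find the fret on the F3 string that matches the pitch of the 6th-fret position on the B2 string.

0

Fret 6 on B2 is MIDI 47 + 6 = 53 (F3). On the F3 string (open MIDI 53), that pitch is 53 − 53 = fret 0.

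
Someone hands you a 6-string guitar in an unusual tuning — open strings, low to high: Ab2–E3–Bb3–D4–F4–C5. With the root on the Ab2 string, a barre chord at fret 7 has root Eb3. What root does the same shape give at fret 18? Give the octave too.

Moving from fret 7 to fret 18 shifts the root by 11 semitones.
Eb3 up 11 semitones is D4.

D4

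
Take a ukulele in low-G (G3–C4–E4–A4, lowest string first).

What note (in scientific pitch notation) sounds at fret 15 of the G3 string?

A#4

G3 is MIDI 55. Adding 15 gives 70, which is A#4.
(Equivalently spelled Bb4.)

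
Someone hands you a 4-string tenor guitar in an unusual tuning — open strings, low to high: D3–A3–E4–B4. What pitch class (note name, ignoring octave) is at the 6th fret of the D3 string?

G♯

D3 is MIDI 50. Adding 6 gives 56; 56 mod 12 = 8, i.e. G♯.
(Equivalently spelled A♭.)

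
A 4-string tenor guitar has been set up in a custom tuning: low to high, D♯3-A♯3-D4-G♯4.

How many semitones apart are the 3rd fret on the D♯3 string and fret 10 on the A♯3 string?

14 semitones

D♯3 at fret 3 → F♯3 (MIDI 54); A♯3 at fret 10 → G♯4 (MIDI 68).
54 − 68 = -14, so the two pitches are 14 semitones apart, with G♯4 the higher.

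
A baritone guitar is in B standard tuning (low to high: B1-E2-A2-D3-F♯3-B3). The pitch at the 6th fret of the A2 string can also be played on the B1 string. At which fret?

16

A2 at fret 6 is A2 + 6 semitones = D♯3.
The open B1 string is 10 semitones below the open A2, so the same pitch on the B1 string lies at fret 6 + 10 = 16.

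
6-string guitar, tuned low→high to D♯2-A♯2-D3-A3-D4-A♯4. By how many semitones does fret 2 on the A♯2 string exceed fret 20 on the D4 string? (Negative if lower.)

A♯2 at fret 2 → C3 (MIDI 48); D4 at fret 20 → A♯5 (MIDI 82).
48 − 82 = -34, so the two pitches are 34 semitones apart.

-34 semitones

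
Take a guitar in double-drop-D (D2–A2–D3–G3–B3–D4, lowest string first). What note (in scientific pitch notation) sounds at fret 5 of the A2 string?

The open A2 string plus 5 semitones: A–A#–B–C–C#–D.
The walk passes from B into C once, so the octave number goes from 2 to 3.

D3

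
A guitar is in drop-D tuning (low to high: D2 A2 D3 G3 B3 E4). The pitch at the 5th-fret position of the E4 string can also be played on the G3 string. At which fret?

Fret 5 on E4 is MIDI 64 + 5 = 69 (A4). On the G3 string (open MIDI 55), that pitch is 69 − 55 = fret 14.

14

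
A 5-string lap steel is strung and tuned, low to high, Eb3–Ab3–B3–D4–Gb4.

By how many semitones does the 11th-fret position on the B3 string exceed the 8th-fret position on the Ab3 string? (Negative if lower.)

B3 at fret 11 → Bb4 (MIDI 70); Ab3 at fret 8 → E4 (MIDI 64).
70 − 64 = 6, so the two pitches are 6 semitones apart.

6 semitones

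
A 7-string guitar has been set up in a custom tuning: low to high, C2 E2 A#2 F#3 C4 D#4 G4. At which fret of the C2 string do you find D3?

D3 is 14 semitones above the open C2 (C–C#–D–D#–…–C–C#–D), so it sits at fret 14.

14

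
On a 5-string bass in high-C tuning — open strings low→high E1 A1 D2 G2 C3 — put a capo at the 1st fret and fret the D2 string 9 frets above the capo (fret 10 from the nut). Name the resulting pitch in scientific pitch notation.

C3

The capo raises the open D2 by 1 semitone to D♯2; fretting 9 more gives D2 + 1 + 9 = D2 + 10 semitones = C3.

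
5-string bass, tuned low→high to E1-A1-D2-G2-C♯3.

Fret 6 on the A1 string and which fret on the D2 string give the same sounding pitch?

1

Fret 6 on A1 is MIDI 33 + 6 = 39 (D♯2). On the D2 string (open MIDI 38), that pitch is 39 − 38 = fret 1.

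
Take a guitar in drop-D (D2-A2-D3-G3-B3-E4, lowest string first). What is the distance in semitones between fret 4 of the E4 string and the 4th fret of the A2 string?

19 semitones

E4 at fret 4 → G#4 (MIDI 68); A2 at fret 4 → C#3 (MIDI 49).
68 − 49 = 19, so the two pitches are 19 semitones apart, with G#4 the higher.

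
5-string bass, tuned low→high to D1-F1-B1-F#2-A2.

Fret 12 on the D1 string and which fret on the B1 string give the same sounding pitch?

3

Fret 12 on D1 is MIDI 26 + 12 = 38 (D2). On the B1 string (open MIDI 35), that pitch is 38 − 35 = fret 3.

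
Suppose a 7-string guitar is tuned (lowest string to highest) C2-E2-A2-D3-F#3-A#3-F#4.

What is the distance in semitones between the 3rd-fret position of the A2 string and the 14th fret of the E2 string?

6 semitones

A2 at fret 3 → C3 (MIDI 48); E2 at fret 14 → F#3 (MIDI 54).
48 − 54 = -6, so the two pitches are 6 semitones apart, with F#3 the higher.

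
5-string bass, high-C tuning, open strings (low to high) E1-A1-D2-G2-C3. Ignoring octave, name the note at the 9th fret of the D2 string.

D2 is MIDI 38. Adding 9 gives 47; 47 mod 12 = 11, i.e. B.

B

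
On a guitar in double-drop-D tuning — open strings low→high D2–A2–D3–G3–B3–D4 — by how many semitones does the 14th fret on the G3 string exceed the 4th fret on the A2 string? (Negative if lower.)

20 semitones

G3 at fret 14 → A4 (MIDI 69); A2 at fret 4 → C♯3 (MIDI 49).
69 − 49 = 20, so the two pitches are 20 semitones apart.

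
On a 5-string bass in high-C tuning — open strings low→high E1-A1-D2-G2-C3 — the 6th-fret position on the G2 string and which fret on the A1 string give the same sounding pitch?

G2 at fret 6 is G2 + 6 semitones = C♯3.
The open A1 string is 10 semitones below the open G2, so the same pitch on the A1 string lies at fret 6 + 10 = 16.

16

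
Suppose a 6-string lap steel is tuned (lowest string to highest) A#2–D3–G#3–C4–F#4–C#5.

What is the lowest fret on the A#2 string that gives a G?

9

From A#2, count semitones up the chromatic scale until reaching G: A#–B–C–C#–D–D#–E–F–F#–G — 9 steps.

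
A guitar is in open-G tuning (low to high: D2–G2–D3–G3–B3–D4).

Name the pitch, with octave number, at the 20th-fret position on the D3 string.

The open D3 string plus 20 semitones: D–D#–E–F–…–G#–A–A#.
The walk passes from B into C once, so the octave number goes from 3 to 4.
(Equivalently spelled Bb4.)

A#4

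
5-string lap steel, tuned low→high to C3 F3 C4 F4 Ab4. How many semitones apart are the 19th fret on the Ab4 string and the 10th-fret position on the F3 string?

24 semitones

Ab4 at fret 19 → Eb6 (MIDI 87); F3 at fret 10 → Eb4 (MIDI 63).
87 − 63 = 24, so the two pitches are 24 semitones apart, with Eb6 the higher.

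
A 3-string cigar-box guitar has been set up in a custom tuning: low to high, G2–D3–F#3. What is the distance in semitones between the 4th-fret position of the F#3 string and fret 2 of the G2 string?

F#3 at fret 4 → A#3 (MIDI 58); G2 at fret 2 → A2 (MIDI 45).
58 − 45 = 13, so the two pitches are 13 semitones apart, with A#3 the higher.

13 semitones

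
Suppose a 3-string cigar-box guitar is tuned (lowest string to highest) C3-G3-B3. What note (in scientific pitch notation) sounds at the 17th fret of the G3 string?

The open G3 string plus 17 semitones: G–G#–A–A#–…–A#–B–C.
The walk passes from B into C 2 times, so the octave number goes from 3 to 5.

C5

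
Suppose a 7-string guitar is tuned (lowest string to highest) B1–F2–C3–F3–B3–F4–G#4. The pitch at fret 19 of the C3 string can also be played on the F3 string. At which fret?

C3 at fret 19 is C3 + 19 semitones = G4.
The open F3 string is 5 semitones above the open C3, so the same pitch on the F3 string lies at fret 19 − 5 = 14.

14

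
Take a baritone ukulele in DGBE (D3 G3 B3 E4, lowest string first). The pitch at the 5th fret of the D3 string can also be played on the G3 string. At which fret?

0

D3 at fret 5 is D3 + 5 semitones = G3.
The open G3 string is 5 semitones above the open D3, so the same pitch on the G3 string lies at fret 5 − 5 = 0.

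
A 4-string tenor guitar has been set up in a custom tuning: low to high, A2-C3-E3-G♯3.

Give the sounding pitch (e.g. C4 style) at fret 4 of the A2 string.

Each fret is one semitone, so A2 + 4 = C♯3.
(Equivalently spelled D♭3.)

C♯3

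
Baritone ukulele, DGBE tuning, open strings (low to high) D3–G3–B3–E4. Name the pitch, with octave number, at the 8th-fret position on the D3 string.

A#3

The open D3 string plus 8 semitones: D–D#–E–F–F#–G–G#–A–A#.
No B→C boundary is crossed, so the octave stays at 3.
(Equivalently spelled Bb3.)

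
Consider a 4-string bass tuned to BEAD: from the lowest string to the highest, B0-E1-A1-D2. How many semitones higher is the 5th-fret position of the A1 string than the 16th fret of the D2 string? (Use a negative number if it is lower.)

-16 semitones

A1 at fret 5 → D2 (MIDI 38); D2 at fret 16 → F#3 (MIDI 54).
38 − 54 = -16, so the two pitches are 16 semitones apart.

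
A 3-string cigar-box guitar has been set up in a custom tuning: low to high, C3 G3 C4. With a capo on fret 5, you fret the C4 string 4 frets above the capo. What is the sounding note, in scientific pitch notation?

A4

The capo raises the open C4 by 5 semitones to F4; fretting 4 more gives C4 + 5 + 4 = C4 + 9 semitones = A4.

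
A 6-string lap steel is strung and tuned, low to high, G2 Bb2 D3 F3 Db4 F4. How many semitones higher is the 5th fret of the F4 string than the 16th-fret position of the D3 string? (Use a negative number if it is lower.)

F4 at fret 5 → Bb4 (MIDI 70); D3 at fret 16 → Gb4 (MIDI 66).
70 − 66 = 4, so the two pitches are 4 semitones apart.

4 semitones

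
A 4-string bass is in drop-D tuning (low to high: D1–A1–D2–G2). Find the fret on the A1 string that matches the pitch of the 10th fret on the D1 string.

D1 at fret 10 is D1 + 10 semitones = C2.
The open A1 string is 7 semitones above the open D1, so the same pitch on the A1 string lies at fret 10 − 7 = 3.

3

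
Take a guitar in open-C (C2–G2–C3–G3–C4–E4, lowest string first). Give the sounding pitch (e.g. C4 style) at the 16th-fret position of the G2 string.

Each fret is one semitone, so G2 + 16 = B3.

B3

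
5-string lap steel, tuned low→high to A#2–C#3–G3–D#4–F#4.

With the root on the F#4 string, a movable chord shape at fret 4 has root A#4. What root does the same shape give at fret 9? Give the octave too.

D#5

Moving from fret 4 to fret 9 shifts the root by 5 semitones.
A#4 up 5 semitones is D#5.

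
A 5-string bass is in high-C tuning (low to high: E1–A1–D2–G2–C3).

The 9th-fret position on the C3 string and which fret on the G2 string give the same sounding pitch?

14

Fret 9 on C3 is MIDI 48 + 9 = 57 (A3). On the G2 string (open MIDI 43), that pitch is 57 − 43 = fret 14.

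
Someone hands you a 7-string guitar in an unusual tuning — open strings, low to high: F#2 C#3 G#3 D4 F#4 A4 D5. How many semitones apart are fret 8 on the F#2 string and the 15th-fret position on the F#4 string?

31 semitones

F#2 at fret 8 → D3 (MIDI 50); F#4 at fret 15 → A5 (MIDI 81).
50 − 81 = -31, so the two pitches are 31 semitones apart, with A5 the higher.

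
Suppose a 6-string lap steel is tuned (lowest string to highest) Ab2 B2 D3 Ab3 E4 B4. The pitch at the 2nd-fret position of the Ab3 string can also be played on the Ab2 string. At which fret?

14

Fret 2 on Ab3 is MIDI 56 + 2 = 58 (Bb3). On the Ab2 string (open MIDI 44), that pitch is 58 − 44 = fret 14.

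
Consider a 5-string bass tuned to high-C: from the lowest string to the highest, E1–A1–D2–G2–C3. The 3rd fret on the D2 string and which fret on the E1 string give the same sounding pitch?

Fret 3 on D2 is MIDI 38 + 3 = 41 (F2). On the E1 string (open MIDI 28), that pitch is 41 − 28 = fret 13.

13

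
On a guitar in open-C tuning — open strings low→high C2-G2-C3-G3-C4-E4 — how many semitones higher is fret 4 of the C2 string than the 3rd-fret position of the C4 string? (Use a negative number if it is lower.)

C2 at fret 4 → E2 (MIDI 40); C4 at fret 3 → D#4 (MIDI 63).
40 − 63 = -23, so the two pitches are 23 semitones apart.

-23 semitones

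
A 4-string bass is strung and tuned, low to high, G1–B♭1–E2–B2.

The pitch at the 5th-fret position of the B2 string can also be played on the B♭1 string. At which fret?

18

B2 at fret 5 is B2 + 5 semitones = E3.
The open B♭1 string is 13 semitones below the open B2, so the same pitch on the B♭1 string lies at fret 5 + 13 = 18.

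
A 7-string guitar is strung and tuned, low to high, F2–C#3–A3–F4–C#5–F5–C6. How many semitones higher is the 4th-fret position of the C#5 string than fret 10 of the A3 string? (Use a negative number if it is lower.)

10 semitones

C#5 at fret 4 → F5 (MIDI 77); A3 at fret 10 → G4 (MIDI 67).
77 − 67 = 10, so the two pitches are 10 semitones apart.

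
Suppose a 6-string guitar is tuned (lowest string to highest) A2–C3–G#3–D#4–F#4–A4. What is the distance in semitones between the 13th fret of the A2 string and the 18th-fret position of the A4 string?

A2 at fret 13 → A#3 (MIDI 58); A4 at fret 18 → D#6 (MIDI 87).
58 − 87 = -29, so the two pitches are 29 semitones apart, with D#6 the higher.

29 semitones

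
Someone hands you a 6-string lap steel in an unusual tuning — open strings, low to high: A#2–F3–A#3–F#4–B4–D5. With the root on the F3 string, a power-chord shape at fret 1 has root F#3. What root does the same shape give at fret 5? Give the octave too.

Moving from fret 1 to fret 5 shifts the root by 4 semitones.
F#3 up 4 semitones is A#3.

A#3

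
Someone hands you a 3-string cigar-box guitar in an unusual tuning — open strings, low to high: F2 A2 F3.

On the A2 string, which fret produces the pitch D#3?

6

D#3 is 6 semitones above the open A2 (A–A#–B–C–C#–D–D#), so it sits at fret 6.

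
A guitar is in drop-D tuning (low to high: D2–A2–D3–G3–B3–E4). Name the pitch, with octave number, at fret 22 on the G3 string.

G3 is MIDI 55. Adding 22 gives 77, which is F5.

F5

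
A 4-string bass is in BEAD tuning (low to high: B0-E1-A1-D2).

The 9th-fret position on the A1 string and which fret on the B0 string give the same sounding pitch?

19

A1 at fret 9 is A1 + 9 semitones = F#2.
The open B0 string is 10 semitones below the open A1, so the same pitch on the B0 string lies at fret 9 + 10 = 19.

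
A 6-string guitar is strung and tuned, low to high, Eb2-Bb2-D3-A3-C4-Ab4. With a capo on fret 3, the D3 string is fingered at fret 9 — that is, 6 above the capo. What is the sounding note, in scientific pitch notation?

The capo raises the open D3 by 3 semitones to F3; fretting 6 more gives D3 + 3 + 6 = D3 + 9 semitones = B3.

B3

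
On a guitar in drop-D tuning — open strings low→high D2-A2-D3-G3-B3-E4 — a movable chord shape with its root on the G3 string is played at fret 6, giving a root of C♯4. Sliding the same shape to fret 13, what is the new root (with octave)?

Moving from fret 6 to fret 13 shifts the root by 7 semitones.
C♯4 up 7 semitones is G♯4.

G♯4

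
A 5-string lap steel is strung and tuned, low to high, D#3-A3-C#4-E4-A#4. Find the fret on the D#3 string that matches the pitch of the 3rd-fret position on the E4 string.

E4 at fret 3 is E4 + 3 semitones = G4.
The open D#3 string is 13 semitones below the open E4, so the same pitch on the D#3 string lies at fret 3 + 13 = 16.

16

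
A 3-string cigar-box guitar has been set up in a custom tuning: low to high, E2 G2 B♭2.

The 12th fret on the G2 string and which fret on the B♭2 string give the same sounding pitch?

Fret 12 on G2 is MIDI 43 + 12 = 55 (G3). On the B♭2 string (open MIDI 46), that pitch is 55 − 46 = fret 9.

9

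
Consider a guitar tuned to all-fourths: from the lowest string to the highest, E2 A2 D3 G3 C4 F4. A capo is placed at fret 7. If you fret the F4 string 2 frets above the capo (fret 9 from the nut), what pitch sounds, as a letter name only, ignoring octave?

The capo raises the open F4 by 7 semitones to C5; fretting 2 more gives F4 + 7 + 2 = F4 + 9 semitones, landing on D.

D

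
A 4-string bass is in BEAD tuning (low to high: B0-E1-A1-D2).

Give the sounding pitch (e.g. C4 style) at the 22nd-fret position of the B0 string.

A2

The open B0 string plus 22 semitones: B–C–C#–D–…–G–G#–A.
The walk passes from B into C 2 times, so the octave number goes from 0 to 2.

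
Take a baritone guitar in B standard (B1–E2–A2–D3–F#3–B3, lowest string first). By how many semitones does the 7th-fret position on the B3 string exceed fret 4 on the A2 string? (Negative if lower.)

B3 at fret 7 → F#4 (MIDI 66); A2 at fret 4 → C#3 (MIDI 49).
66 − 49 = 17, so the two pitches are 17 semitones apart.

17 semitones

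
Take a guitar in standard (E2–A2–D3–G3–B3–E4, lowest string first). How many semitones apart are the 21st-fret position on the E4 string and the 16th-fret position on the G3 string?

14 semitones

E4 at fret 21 → C♯6 (MIDI 85); G3 at fret 16 → B4 (MIDI 71).
85 − 71 = 14, so the two pitches are 14 semitones apart, with C♯6 the higher.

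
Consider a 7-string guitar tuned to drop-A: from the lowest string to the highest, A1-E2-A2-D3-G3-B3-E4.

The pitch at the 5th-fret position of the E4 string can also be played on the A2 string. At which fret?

24

Fret 5 on E4 is MIDI 64 + 5 = 69 (A4). On the A2 string (open MIDI 45), that pitch is 69 − 45 = fret 24.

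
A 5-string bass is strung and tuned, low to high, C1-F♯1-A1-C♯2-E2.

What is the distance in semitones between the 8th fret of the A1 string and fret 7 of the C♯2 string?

3 semitones

A1 at fret 8 → F2 (MIDI 41); C♯2 at fret 7 → G♯2 (MIDI 44).
41 − 44 = -3, so the two pitches are 3 semitones apart, with G♯2 the higher.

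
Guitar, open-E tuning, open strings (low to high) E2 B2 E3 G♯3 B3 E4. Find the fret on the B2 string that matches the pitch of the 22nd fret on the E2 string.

E2 at fret 22 is E2 + 22 semitones = D4.
The open B2 string is 7 semitones above the open E2, so the same pitch on the B2 string lies at fret 22 − 7 = 15.

15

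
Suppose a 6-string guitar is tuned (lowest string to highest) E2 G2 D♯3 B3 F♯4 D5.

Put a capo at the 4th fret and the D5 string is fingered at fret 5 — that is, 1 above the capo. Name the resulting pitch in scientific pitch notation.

G5

The capo raises the open D5 by 4 semitones to F♯5; fretting 1 more gives D5 + 4 + 1 = D5 + 5 semitones = G5.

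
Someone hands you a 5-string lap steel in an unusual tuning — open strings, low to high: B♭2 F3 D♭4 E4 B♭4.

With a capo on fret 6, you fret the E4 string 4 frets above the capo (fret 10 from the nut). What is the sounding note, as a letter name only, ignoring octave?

D

The capo raises the open E4 by 6 semitones to B♭4; fretting 4 more gives E4 + 6 + 4 = E4 + 10 semitones, landing on D.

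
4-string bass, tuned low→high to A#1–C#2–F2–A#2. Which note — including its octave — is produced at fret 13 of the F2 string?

F2 is MIDI 41. Adding 13 gives 54, which is F#3.
(Equivalently spelled Gb3.)

F#3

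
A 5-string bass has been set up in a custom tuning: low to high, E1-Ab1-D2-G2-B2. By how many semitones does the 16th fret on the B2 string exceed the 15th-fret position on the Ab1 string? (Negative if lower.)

16 semitones

B2 at fret 16 → Eb4 (MIDI 63); Ab1 at fret 15 → B2 (MIDI 47).
63 − 47 = 16, so the two pitches are 16 semitones apart.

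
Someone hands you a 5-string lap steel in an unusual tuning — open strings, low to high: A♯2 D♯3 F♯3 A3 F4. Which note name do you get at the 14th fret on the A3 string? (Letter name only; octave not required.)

B

Each fret is one semitone, so A3 + 14 = B.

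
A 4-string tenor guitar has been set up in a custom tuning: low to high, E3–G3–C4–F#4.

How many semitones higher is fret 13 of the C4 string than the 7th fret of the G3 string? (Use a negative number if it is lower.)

11 semitones

C4 at fret 13 → C#5 (MIDI 73); G3 at fret 7 → D4 (MIDI 62).
73 − 62 = 11, so the two pitches are 11 semitones apart.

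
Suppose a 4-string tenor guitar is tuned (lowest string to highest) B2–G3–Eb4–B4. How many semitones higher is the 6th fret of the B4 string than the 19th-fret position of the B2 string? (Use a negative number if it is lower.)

11 semitones

B4 at fret 6 → F5 (MIDI 77); B2 at fret 19 → Gb4 (MIDI 66).
77 − 66 = 11, so the two pitches are 11 semitones apart.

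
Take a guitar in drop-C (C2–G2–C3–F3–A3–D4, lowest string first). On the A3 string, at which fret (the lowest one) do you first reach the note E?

From A3, count semitones up the chromatic scale until reaching E: A–A#–B–C–C#–D–D#–E — 7 steps.

7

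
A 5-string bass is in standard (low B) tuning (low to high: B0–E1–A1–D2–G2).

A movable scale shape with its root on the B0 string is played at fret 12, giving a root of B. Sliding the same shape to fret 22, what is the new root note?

A

Moving from fret 12 to fret 22 shifts the root by 10 semitones.
B up 10 semitones is A.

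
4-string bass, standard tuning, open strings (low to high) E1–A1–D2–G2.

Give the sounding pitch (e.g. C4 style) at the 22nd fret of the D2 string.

C4

Each fret is one semitone, so D2 + 22 = C4.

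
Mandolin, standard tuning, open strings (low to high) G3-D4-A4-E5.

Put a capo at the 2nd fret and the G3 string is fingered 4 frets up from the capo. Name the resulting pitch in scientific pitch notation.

C#4

The capo raises the open G3 by 2 semitones to A3; fretting 4 more gives G3 + 2 + 4 = G3 + 6 semitones = C#4.
(Also written Db.)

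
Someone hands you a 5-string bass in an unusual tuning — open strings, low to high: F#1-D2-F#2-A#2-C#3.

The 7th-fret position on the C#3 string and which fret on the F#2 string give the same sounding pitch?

C#3 at fret 7 is C#3 + 7 semitones = G#3.
The open F#2 string is 7 semitones below the open C#3, so the same pitch on the F#2 string lies at fret 7 + 7 = 14.

14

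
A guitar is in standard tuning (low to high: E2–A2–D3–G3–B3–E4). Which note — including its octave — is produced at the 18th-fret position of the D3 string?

Each fret is one semitone, so D3 + 18 = G♯4.
(Equivalently spelled A♭4.)

G♯4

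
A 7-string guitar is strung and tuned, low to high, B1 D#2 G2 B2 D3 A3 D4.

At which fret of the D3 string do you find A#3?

A#3 is 8 semitones above the open D3 (D–D#–E–F–F#–G–G#–A–A#), so it sits at fret 8.

8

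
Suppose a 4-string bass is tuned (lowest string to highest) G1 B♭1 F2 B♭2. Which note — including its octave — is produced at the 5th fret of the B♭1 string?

E♭2

Each fret is one semitone, so B♭1 + 5 = E♭2.
(Equivalently spelled D♯2.)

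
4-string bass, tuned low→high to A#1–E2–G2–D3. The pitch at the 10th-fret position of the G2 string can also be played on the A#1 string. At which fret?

G2 at fret 10 is G2 + 10 semitones = F3.
The open A#1 string is 9 semitones below the open G2, so the same pitch on the A#1 string lies at fret 10 + 9 = 19.

19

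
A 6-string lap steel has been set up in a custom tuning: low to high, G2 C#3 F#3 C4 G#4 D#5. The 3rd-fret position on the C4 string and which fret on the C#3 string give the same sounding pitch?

Fret 3 on C4 is MIDI 60 + 3 = 63 (D#4). On the C#3 string (open MIDI 49), that pitch is 63 − 49 = fret 14.

14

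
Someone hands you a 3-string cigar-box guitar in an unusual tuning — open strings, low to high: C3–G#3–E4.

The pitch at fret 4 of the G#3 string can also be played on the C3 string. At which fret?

12

G#3 at fret 4 is G#3 + 4 semitones = C4.
The open C3 string is 8 semitones below the open G#3, so the same pitch on the C3 string lies at fret 4 + 8 = 12.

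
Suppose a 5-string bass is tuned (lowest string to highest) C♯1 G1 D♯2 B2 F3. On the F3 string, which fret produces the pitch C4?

C4 is 7 semitones above the open F3 (F–F#–G–G#–A–A#–B–C), so it sits at fret 7.

7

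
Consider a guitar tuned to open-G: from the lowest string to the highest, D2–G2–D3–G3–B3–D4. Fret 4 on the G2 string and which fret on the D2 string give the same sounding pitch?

9

G2 at fret 4 is G2 + 4 semitones = B2.
The open D2 string is 5 semitones below the open G2, so the same pitch on the D2 string lies at fret 4 + 5 = 9.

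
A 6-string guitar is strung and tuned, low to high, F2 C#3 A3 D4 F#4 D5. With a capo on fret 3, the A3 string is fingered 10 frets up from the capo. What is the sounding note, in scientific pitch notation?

The capo raises the open A3 by 3 semitones to C4; fretting 10 more gives A3 + 3 + 10 = A3 + 13 semitones = A#4.
(Also written Bb.)

A#4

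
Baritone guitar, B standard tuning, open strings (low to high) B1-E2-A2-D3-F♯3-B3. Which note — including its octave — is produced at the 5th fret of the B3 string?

E4

Each fret is one semitone, so B3 + 5 = E4.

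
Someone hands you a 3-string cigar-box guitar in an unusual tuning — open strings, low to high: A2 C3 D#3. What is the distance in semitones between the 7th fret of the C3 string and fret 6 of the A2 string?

C3 at fret 7 → G3 (MIDI 55); A2 at fret 6 → D#3 (MIDI 51).
55 − 51 = 4, so the two pitches are 4 semitones apart, with G3 the higher.

4 semitones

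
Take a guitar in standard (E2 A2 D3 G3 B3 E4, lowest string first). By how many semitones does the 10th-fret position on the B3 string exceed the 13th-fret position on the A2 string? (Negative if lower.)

B3 at fret 10 → A4 (MIDI 69); A2 at fret 13 → A#3 (MIDI 58).
69 − 58 = 11, so the two pitches are 11 semitones apart.

11 semitones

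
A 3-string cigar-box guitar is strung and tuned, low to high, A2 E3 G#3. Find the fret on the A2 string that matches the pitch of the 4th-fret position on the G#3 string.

Fret 4 on G#3 is MIDI 56 + 4 = 60 (C4). On the A2 string (open MIDI 45), that pitch is 60 − 45 = fret 15.

15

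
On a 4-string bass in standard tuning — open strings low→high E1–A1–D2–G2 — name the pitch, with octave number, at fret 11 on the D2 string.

The open D2 string plus 11 semitones: D–D#–E–F–…–B–C–C#.
The walk passes from B into C once, so the octave number goes from 2 to 3.

C♯3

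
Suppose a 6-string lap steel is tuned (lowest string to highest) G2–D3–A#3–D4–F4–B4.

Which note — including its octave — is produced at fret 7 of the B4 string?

The open B4 string plus 7 semitones: B–C–C#–D–D#–E–F–F#.
The walk passes from B into C once, so the octave number goes from 4 to 5.

F#5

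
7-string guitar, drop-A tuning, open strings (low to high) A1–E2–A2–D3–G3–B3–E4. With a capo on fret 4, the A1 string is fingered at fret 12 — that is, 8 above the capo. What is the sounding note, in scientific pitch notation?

The capo raises the open A1 by 4 semitones to C#2; fretting 8 more gives A1 + 4 + 8 = A1 + 12 semitones = A2.

A2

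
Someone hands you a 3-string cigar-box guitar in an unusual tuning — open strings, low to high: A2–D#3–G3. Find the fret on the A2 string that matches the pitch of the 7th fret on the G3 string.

17

Fret 7 on G3 is MIDI 55 + 7 = 62 (D4). On the A2 string (open MIDI 45), that pitch is 62 − 45 = fret 17.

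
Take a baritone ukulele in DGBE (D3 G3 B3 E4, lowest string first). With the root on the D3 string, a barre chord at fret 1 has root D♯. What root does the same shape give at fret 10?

C

Moving from fret 1 to fret 10 shifts the root by 9 semitones.
D♯ up 9 semitones is C.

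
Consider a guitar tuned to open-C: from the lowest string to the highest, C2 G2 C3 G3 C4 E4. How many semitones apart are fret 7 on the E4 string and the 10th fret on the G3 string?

E4 at fret 7 → B4 (MIDI 71); G3 at fret 10 → F4 (MIDI 65).
71 − 65 = 6, so the two pitches are 6 semitones apart, with B4 the higher.

6 semitones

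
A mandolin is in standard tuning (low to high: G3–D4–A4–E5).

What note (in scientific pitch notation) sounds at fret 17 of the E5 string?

Each fret is one semitone, so E5 + 17 = A6.

A6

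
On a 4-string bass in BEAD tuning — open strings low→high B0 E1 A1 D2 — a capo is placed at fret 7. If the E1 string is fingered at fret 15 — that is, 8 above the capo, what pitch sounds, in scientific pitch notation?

G2

The capo raises the open E1 by 7 semitones to B1; fretting 8 more gives E1 + 7 + 8 = E1 + 15 semitones = G2.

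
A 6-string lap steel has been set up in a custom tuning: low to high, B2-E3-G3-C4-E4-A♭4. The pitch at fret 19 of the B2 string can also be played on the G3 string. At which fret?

B2 at fret 19 is B2 + 19 semitones = G♭4.
The open G3 string is 8 semitones above the open B2, so the same pitch on the G3 string lies at fret 19 − 8 = 11.

11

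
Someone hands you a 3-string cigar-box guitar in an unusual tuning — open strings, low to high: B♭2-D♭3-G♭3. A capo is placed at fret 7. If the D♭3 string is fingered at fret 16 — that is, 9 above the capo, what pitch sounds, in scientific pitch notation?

The capo raises the open D♭3 by 7 semitones to A♭3; fretting 9 more gives D♭3 + 7 + 9 = D♭3 + 16 semitones = F4.

F4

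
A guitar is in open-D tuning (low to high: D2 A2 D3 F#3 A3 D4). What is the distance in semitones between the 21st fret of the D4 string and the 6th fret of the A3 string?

D4 at fret 21 → B5 (MIDI 83); A3 at fret 6 → D#4 (MIDI 63).
83 − 63 = 20, so the two pitches are 20 semitones apart, with B5 the higher.

20 semitones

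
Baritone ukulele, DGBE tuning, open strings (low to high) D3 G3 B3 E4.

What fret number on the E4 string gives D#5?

11

D#5 is 11 semitones above the open E4 (E–F–F#–G–…–C#–D–D#), so it sits at fret 11.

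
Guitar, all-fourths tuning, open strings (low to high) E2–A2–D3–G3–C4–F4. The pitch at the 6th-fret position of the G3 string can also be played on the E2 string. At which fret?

21

G3 at fret 6 is G3 + 6 semitones = C#4.
The open E2 string is 15 semitones below the open G3, so the same pitch on the E2 string lies at fret 6 + 15 = 21.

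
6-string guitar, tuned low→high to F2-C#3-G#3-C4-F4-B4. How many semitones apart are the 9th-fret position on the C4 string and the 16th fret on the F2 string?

C4 at fret 9 → A4 (MIDI 69); F2 at fret 16 → A3 (MIDI 57).
69 − 57 = 12, so the two pitches are 12 semitones apart, with A4 the higher.

12 semitones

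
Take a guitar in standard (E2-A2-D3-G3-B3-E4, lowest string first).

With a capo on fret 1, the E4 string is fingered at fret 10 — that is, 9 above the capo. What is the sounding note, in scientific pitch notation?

The capo raises the open E4 by 1 semitone to F4; fretting 9 more gives E4 + 1 + 9 = E4 + 10 semitones = D5.

D5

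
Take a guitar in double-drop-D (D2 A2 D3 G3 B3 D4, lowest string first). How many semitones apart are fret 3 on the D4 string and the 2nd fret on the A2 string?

D4 at fret 3 → F4 (MIDI 65); A2 at fret 2 → B2 (MIDI 47).
65 − 47 = 18, so the two pitches are 18 semitones apart, with F4 the higher.

18 semitones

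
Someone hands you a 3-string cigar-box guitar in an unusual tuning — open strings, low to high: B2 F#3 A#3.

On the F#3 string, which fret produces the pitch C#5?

19

C#5 is 19 semitones above the open F#3 (F#–G–G#–A–…–B–C–C#), so it sits at fret 19.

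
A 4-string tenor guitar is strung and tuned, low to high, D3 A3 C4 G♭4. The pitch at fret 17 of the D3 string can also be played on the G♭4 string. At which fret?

D3 at fret 17 is D3 + 17 semitones = G4.
The open G♭4 string is 16 semitones above the open D3, so the same pitch on the G♭4 string lies at fret 17 − 16 = 1.

1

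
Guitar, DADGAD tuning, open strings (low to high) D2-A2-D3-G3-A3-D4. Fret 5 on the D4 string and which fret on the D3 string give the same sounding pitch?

D4 at fret 5 is D4 + 5 semitones = G4.
The open D3 string is 12 semitones below the open D4, so the same pitch on the D3 string lies at fret 5 + 12 = 17.

17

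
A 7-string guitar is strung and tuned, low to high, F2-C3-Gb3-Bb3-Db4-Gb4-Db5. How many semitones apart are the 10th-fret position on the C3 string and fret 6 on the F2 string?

C3 at fret 10 → Bb3 (MIDI 58); F2 at fret 6 → B2 (MIDI 47).
58 − 47 = 11, so the two pitches are 11 semitones apart, with Bb3 the higher.

11 semitones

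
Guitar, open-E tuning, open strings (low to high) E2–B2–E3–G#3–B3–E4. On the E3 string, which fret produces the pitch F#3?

2

F#3 is 2 semitones above the open E3 (E–F–F#), so it sits at fret 2.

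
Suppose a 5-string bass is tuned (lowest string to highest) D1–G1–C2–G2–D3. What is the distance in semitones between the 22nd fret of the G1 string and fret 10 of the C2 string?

G1 at fret 22 → F3 (MIDI 53); C2 at fret 10 → A#2 (MIDI 46).
53 − 46 = 7, so the two pitches are 7 semitones apart, with F3 the higher.

7 semitones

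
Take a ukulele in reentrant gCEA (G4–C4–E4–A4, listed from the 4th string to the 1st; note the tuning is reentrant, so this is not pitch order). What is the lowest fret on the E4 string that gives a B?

From E4, count semitones up the chromatic scale until reaching B: E–F–F#–G–G#–A–A#–B — 7 steps.

7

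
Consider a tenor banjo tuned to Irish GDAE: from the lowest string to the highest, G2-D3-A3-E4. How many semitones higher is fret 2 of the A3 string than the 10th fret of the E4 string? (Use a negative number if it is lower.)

-15 semitones

A3 at fret 2 → B3 (MIDI 59); E4 at fret 10 → D5 (MIDI 74).
59 − 74 = -15, so the two pitches are 15 semitones apart.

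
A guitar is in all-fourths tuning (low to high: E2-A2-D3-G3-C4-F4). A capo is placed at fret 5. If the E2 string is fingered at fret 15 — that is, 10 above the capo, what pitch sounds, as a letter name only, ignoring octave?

G

The capo raises the open E2 by 5 semitones to A2; fretting 10 more gives E2 + 5 + 10 = E2 + 15 semitones, landing on G.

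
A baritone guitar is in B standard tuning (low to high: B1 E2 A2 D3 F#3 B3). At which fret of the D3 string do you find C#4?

C#4 is 11 semitones above the open D3 (D–D#–E–F–…–B–C–C#), so it sits at fret 11.

11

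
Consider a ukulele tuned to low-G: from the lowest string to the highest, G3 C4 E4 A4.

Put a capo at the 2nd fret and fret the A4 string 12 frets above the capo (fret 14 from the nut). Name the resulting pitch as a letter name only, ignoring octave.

B

The capo raises the open A4 by 2 semitones to B4; fretting 12 more gives A4 + 2 + 12 = A4 + 14 semitones, landing on B.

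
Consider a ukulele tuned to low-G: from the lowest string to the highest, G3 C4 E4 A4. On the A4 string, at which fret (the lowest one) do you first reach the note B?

2

From A4, count semitones up the chromatic scale until reaching B: A–A#–B — 2 steps.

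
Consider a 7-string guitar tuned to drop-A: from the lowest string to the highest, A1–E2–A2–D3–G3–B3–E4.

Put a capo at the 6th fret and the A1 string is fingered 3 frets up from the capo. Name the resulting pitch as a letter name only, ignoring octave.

F#

The capo raises the open A1 by 6 semitones to D#2; fretting 3 more gives A1 + 6 + 3 = A1 + 9 semitones, landing on F#.
(Also written Gb.)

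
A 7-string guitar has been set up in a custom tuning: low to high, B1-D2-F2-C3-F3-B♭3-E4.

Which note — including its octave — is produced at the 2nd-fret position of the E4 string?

The open E4 string plus 2 semitones: E–F–Gb.
No B→C boundary is crossed, so the octave stays at 4.
(Equivalently spelled F♯4.)

G♭4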